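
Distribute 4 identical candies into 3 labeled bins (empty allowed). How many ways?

Stars and bars: C(n+k-1, k-1) = C(6,2).

Final answer: C(6,2) = 15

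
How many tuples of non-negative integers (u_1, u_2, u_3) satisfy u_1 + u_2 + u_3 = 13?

Stars and bars with 13 stars and 2 bars:
C(13+3-1, 3-1) = C(15,2).

Final answer: C(15,2) = 105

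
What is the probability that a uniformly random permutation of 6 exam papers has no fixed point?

Use the recurrence D(n) = (n-1)(D(n-1) + D(n-2)) with D(0)=1, D(1)=0.
Building up: D(2)=1, D(3)=2, D(4)=9, D(5)=44, D(6)=265.
Total arrangements: 6! = 720.
Probability = D(6)/6! = 53/144.

Final answer: D(6)/6! = 265/720 = 0.368056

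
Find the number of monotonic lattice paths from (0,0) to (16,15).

Each path has 16 right steps and 15 up steps in some order (31 steps total).
Choose which 15 of the 31 steps are up: C(31,15).

Final answer: C(31,15) = 300540195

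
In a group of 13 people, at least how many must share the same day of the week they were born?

There are 7 possible values for day of the week they were born. With 13 people and 7 categories, by pigeonhole: ceiling(13/7).

Final answer: 2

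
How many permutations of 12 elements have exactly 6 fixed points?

Choose which 6 elements are fixed: C(12,6) = 924.
Derange the remaining 6 using D(j) = (j-1)(D(j-1) + D(j-2)), D(0)=1, D(1)=0: D(2)=1, D(3)=2, D(4)=9, D(5)=44, D(6)=265.
Total: 924 x 265.

Final answer: C(12,6) D(6) = 244860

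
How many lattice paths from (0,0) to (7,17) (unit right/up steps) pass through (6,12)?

Paths (0,0)->(6,12): C(18,12) = 18564.
Paths (6,12)->(7,17): C(6,5) = 6.
By multiplication principle: 18564 x 6.

Final answer: 111384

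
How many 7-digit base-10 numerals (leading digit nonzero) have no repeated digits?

First digit: 9 (nonzero). Second: 9 (not first). Third: 8, etc.
Total: 9 x 9 x 8 x 7 x 6 x 5 x 4.

Final answer: 544320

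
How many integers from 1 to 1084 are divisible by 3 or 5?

Multiples of 3: 361. Multiples of 5: 216. Of both (lcm=15): 72.
By inclusion-exclusion: 361 + 216 - 72.

Final answer: 505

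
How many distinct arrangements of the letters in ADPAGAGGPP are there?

Letters (A:3, D:1, G:3, P:3). Total letters: 10.
Permutations = 10!/(3! x 3! x 3!).

Final answer: 16800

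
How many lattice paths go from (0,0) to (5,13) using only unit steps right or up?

Each path has 5 right steps and 13 up steps in some order (18 steps total).
Choose which 13 of the 18 steps are up: C(18,13).

Final answer: C(18,13) = 8568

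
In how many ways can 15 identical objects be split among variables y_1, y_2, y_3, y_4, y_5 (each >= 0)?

Stars and bars with 15 stars and 4 bars:
C(15+5-1, 5-1) = C(19,4).

Final answer: C(19,4) = 3876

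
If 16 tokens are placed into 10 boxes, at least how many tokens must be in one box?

By the pigeonhole principle: ceiling(16/10).

Final answer: 2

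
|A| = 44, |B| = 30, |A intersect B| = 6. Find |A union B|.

|A union B| = |A| + |B| - |A intersect B| = 44 + 30 - 6.

Final answer: 68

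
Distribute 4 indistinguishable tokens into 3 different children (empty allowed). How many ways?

Stars and bars: C(n+k-1, k-1) = C(6,2).

Final answer: C(6,2) = 15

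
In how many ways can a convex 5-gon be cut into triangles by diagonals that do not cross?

This is a standard Catalan-number count: the answer is C_n. Here n = 5 - 2 = 3.
C_n = C(2n,n)/(n+1), so C_{3} = C(6,3)/4 = 20/4.

Final answer: C_{3} = 5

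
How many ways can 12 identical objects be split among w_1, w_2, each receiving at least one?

Substitute w'_i = w_i - 1 (so w'_i >= 0). Then sum w'_i = 12 - 2 = 10.
Stars and bars: C(10+2-1, 2-1) = C(11,1).

Final answer: C(11,1) = 11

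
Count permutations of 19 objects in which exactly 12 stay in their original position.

Choose which 12 elements are fixed: C(19,12) = 50388.
Derange the remaining 7 using D(j) = (j-1)(D(j-1) + D(j-2)), D(0)=1, D(1)=0: D(2)=1, D(3)=2, D(4)=9, D(5)=44, D(6)=265, D(7)=1854.
Total: 50388 x 1854.

Final answer: C(19,12) D(7) = 93419352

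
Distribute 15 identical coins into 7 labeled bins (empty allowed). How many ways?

Stars and bars: C(n+k-1, k-1) = C(21,6).

Final answer: C(21,6) = 54264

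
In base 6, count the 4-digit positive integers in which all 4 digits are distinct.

The leading digit has 5 choices (anything but zero); the next has 5 (anything but the first), then 4, and so on, one fewer each time.
Total: 5 x 5 x 4 x 3.

Final answer: 300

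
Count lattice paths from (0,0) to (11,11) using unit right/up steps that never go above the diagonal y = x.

Total monotonic paths to (11,11): C(22,11) = 705432.
Reflecting each bad path at its first crossing gives a bijection with paths to (10,12): C(22,12) = 646646.
Valid Dyck paths: 705432 - 646646.
(These counts are the Catalan numbers.)

Final answer: C_{11} = 58786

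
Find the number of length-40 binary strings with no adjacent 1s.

Let a(n) count valid strings. If the last bit is 0 the prefix is any valid string of length n-1; if it is 1 the string must end in 01 with a valid prefix of length n-2. So a(n) = a(n-1) + a(n-2), a(1)=2, a(2)=3.
Computing successive values: a(1)=2, a(2)=3, a(3)=5, a(4)=8, a(5)=13, a(6)=21, a(7)=34, a(8)=55, a(9)=89, a(10)=144, a(11)=233, a(12)=377, a(13)=610, a(14)=987, a(15)=1597, a(16)=2584, a(17)=4181, a(18)=6765, a(19)=10946, a(20)=17711, a(21)=28657, a(22)=46368, a(23)=75025, a(24)=121393, a(25)=196418, a(26)=317811, a(27)=514229, a(28)=832040, a(29)=1346269, a(30)=2178309, a(31)=3524578, a(32)=5702887, a(33)=9227465, a(34)=14930352, a(35)=24157817, a(36)=39088169, a(37)=63245986, a(38)=102334155, a(39)=165580141, a(40)=267914296.

Final answer: 267914296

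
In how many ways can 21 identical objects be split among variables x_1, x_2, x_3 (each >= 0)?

Stars and bars with 21 stars and 2 bars:
C(21+3-1, 3-1) = C(23,2).

Final answer: C(23,2) = 253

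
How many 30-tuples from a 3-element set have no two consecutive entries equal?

First character: 3 choices. Each subsequent: 2 choices (must differ from the previous one).
Total: 3 x 2^29.

Final answer: 3 x 2^{29} = 1610612736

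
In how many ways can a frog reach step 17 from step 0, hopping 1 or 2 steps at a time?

Let f(n) be the number of climbs. Removing the last move (1 or 2 steps) gives f(n) = f(n-1) + f(n-2); base cases f(1)=1, f(2)=2.
Building up term by term: f(1)=1, f(2)=2, f(3)=3, f(4)=5, f(5)=8, f(6)=13, f(7)=21, f(8)=34, f(9)=55, f(10)=89, f(11)=144, f(12)=233, f(13)=377, f(14)=610, f(15)=987, f(16)=1597, f(17)=2584.

Final answer: 2584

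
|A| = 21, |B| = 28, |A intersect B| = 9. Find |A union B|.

|A union B| = |A| + |B| - |A intersect B| = 21 + 28 - 9.

Final answer: 40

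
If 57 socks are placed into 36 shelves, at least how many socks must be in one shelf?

By the pigeonhole principle: ceiling(57/36).

Final answer: 2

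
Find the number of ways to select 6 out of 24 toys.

C(24,6) = 24!/(6! x (24-6)!).

Final answer: C(24,6) = 134596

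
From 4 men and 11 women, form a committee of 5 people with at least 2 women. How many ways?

Sum over valid woman counts:
C(11,2)C(4,3) = 220
C(11,3)C(4,2) = 990
C(11,4)C(4,1) = 1320
C(11,5)C(4,0) = 462
Total: 220 + 990 + 1320 + 462.

Final answer: 2992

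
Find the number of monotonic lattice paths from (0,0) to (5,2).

Each path has 5 right steps and 2 up steps in some order (7 steps total).
Choose which 2 of the 7 steps are up: C(7,2).

Final answer: C(7,2) = 21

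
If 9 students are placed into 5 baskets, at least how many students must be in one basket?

By the pigeonhole principle: ceiling(9/5).

Final answer: 2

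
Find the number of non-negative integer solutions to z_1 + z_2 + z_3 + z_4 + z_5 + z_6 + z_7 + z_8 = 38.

Stars and bars with 38 stars and 7 bars:
C(38+8-1, 8-1) = C(45,7).

Final answer: C(45,7) = 45379620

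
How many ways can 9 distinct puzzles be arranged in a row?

The number of ways to arrange 9 distinct objects is 9!.

Final answer: 9! = 362880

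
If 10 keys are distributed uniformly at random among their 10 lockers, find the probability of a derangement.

Derangements satisfy D(n) = (n-1)(D(n-1) + D(n-2)), starting from D(0)=1, D(1)=0.
Building up: D(2)=1, D(3)=2, D(4)=9, D(5)=44, D(6)=265, D(7)=1854, D(8)=14833, D(9)=133496, D(10)=1334961.
Total arrangements: 10! = 3628800.
Probability = D(10)/10! = 16481/44800.

Final answer: D(10)/10! = 1334961/3628800 = 0.367879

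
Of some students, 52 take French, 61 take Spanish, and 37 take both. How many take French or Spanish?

|A union B| = |A| + |B| - |A intersect B| = 52 + 61 - 37.

Final answer: 76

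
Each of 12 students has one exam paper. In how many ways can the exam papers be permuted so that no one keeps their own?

Derangements satisfy D(n) = (n-1)(D(n-1) + D(n-2)), starting from D(0)=1, D(1)=0.
D(2) = 1 x (0 + 1) = 1
D(3) = 2 x (1 + 0) = 2
D(4) = 3 x (2 + 1) = 9
D(5) = 4 x (9 + 2) = 44
D(6) = 5 x (44 + 9) = 265
D(7) = 6 x (265 + 44) = 1854
D(8) = 7 x (1854 + 265) = 14833
D(9) = 8 x (14833 + 1854) = 133496
D(10) = 9 x (133496 + 14833) = 1334961
D(11) = 10 x (1334961 + 133496) = 14684570
D(12) = 11 x (D(11) + D(10)) = 11 x (14684570 + 1334961)

Final answer: D(12) = 176214841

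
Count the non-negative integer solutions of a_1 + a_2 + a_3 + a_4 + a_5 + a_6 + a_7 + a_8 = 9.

Stars and bars with 9 stars and 7 bars:
C(9+8-1, 8-1) = C(16,7).

Final answer: C(16,7) = 11440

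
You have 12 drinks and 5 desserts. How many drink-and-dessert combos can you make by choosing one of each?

By the multiplication principle: 12 x 5.

Final answer: 60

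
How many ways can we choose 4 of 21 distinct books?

C(21,4) = 21!/(4! x (21-4)!).

Final answer: C(21,4) = 5985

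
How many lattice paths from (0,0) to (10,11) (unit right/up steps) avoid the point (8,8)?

Total paths to (10,11): C(21,11) = 352716.
Paths through (8,8): C(16,8) x C(5,3) = 128700.
Avoiding (8,8): 352716 - 128700.

Final answer: 224016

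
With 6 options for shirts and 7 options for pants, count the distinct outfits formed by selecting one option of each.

By the multiplication principle: 6 x 7.

Final answer: 42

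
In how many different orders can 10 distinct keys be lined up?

The number of ways to arrange 10 distinct objects is 10!.

Final answer: 10! = 3628800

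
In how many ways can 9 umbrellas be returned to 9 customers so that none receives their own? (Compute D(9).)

Use the recurrence D(n) = (n-1)(D(n-1) + D(n-2)) with D(0)=1, D(1)=0.
D(2) = 1 x (0 + 1) = 1
D(3) = 2 x (1 + 0) = 2
D(4) = 3 x (2 + 1) = 9
D(5) = 4 x (9 + 2) = 44
D(6) = 5 x (44 + 9) = 265
D(7) = 6 x (265 + 44) = 1854
D(8) = 7 x (1854 + 265) = 14833
D(9) = 8 x (D(8) + D(7)) = 8 x (14833 + 1854)

Final answer: D(9) = 133496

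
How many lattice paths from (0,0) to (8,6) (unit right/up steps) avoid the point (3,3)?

Total paths to (8,6): C(14,6) = 3003.
Paths through (3,3): C(6,3) x C(8,3) = 1120.
Avoiding (3,3): 3003 - 1120.

Final answer: 1883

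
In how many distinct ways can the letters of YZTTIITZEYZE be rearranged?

Letters (E:2, I:2, T:3, Y:2, Z:3). Total letters: 12.
Permutations = 12!/(3! x 3! x 2! x 2! x 2!).

Final answer: 1663200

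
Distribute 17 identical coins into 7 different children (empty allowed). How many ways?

Stars and bars: C(n+k-1, k-1) = C(23,6).

Final answer: C(23,6) = 100947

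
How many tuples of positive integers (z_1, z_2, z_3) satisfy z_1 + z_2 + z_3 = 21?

Substitute z'_i = z_i - 1 (so z'_i >= 0). Then sum z'_i = 21 - 3 = 18.
Stars and bars: C(18+3-1, 3-1) = C(20,2).

Final answer: C(20,2) = 190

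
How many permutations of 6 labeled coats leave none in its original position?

Derangements satisfy D(n) = (n-1)(D(n-1) + D(n-2)), starting from D(0)=1, D(1)=0.
D(2) = 1 x (0 + 1) = 1
D(3) = 2 x (1 + 0) = 2
D(4) = 3 x (2 + 1) = 9
D(5) = 4 x (9 + 2) = 44
D(6) = 5 x (D(5) + D(4)) = 5 x (44 + 9)

Final answer: D(6) = 265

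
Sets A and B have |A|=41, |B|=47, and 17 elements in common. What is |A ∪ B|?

|A union B| = |A| + |B| - |A intersect B| = 41 + 47 - 17.

Final answer: 71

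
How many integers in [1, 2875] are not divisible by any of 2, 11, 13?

|div by 2|=1437, |div by 11|=261, |div by 13|=221.
|div by 2&11|=130, |div by 2&13|=110, |div by 11&13|=20, |div by all|=10.
By inclusion-exclusion, divisible by at least one: 1437+261+221-130-110-20+10 = 1669.
Not divisible by any: 2875 - 1669.

Final answer: 1206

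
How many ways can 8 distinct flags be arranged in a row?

The number of ways to arrange 8 distinct objects is 8!.

Final answer: 8! = 40320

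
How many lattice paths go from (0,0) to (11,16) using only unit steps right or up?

Each path has 11 right steps and 16 up steps in some order (27 steps total).
Choose which 16 of the 27 steps are up: C(27,16).

Final answer: C(27,16) = 13037895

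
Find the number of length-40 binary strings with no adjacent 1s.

A valid string ends in 0 (append to any length-(n-1) valid string) or in 01 (append to any length-(n-2) valid string), so a(n) = a(n-1) + a(n-2) with a(1)=2, a(2)=3.
Computing successive values: a(1)=2, a(2)=3, a(3)=5, a(4)=8, a(5)=13, a(6)=21, a(7)=34, a(8)=55, a(9)=89, a(10)=144, a(11)=233, a(12)=377, a(13)=610, a(14)=987, a(15)=1597, a(16)=2584, a(17)=4181, a(18)=6765, a(19)=10946, a(20)=17711, a(21)=28657, a(22)=46368, a(23)=75025, a(24)=121393, a(25)=196418, a(26)=317811, a(27)=514229, a(28)=832040, a(29)=1346269, a(30)=2178309, a(31)=3524578, a(32)=5702887, a(33)=9227465, a(34)=14930352, a(35)=24157817, a(36)=39088169, a(37)=63245986, a(38)=102334155, a(39)=165580141, a(40)=267914296.

Final answer: 267914296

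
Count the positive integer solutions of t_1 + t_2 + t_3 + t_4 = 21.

Substitute t'_i = t_i - 1 (so t'_i >= 0). Then sum t'_i = 21 - 4 = 17.
Stars and bars: C(17+4-1, 4-1) = C(20,3).

Final answer: C(20,3) = 1140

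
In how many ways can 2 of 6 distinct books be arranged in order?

P(6,2) = 6!/(6-2)! = 6!/4!.

Final answer: P(6,2) = 30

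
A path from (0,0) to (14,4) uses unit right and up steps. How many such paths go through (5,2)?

Paths (0,0)->(5,2): C(7,2) = 21.
Paths (5,2)->(14,4): C(11,2) = 55.
By multiplication principle: 21 x 55.

Final answer: 1155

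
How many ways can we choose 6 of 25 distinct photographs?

C(25,6) = 25!/(6! x (25-6)!).

Final answer: C(25,6) = 177100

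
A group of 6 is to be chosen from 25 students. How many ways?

C(25,6) = 25!/(6! x 19!).

Final answer: \binom{25}{6} = 177100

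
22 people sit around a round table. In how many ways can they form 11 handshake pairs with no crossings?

This is counted by the nth Catalan number C_n. Here n = 22/2 = 11.
C_n = C(2n,n)/(n+1), so C_{11} = C(22,11)/12 = 705432/12.

Final answer: C_{11} = 58786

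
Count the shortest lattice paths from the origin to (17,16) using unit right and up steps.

Each path has 17 right steps and 16 up steps in some order (33 steps total).
Choose which 16 of the 33 steps are up: C(33,16).

Final answer: C(33,16) = 1166803110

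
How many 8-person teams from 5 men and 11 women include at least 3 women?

Sum over valid woman counts:
C(11,3)C(5,5) = 165
C(11,4)C(5,4) = 1650
C(11,5)C(5,3) = 4620
C(11,6)C(5,2) = 4620
C(11,7)C(5,1) = 1650
C(11,8)C(5,0) = 165
Total: 165 + 1650 + 4620 + 4620 + 1650 + 165.

Final answer: 12870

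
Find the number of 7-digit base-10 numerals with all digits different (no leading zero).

First digit: 9 (nonzero). Second: 9 (not first). Third: 8, etc.
Total: 9 x 9 x 8 x 7 x 6 x 5 x 4.

Final answer: 544320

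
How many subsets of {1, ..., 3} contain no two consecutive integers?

Let a(n) count such subsets of {1, ..., n}. Either n is excluded (a(n-1) ways) or n is included, forcing n-1 out (a(n-2) ways), so a(n) = a(n-1) + a(n-2) with a(1)=2, a(2)=3.
Building up term by term: a(1)=2, a(2)=3, a(3)=5.

Final answer: 5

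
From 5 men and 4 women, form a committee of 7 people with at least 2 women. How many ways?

Sum over valid woman counts:
C(4,2)C(5,5) = 6
C(4,3)C(5,4) = 20
C(4,4)C(5,3) = 10
Total: 6 + 20 + 10.

Final answer: 36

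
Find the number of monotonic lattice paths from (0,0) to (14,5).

Each path has 14 right steps and 5 up steps in some order (19 steps total).
Choose which 5 of the 19 steps are up: C(19,5).

Final answer: C(19,5) = 11628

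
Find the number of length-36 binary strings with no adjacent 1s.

Let a(n) count valid strings. If the last bit is 0 the prefix is any valid string of length n-1; if it is 1 the string must end in 01 with a valid prefix of length n-2. So a(n) = a(n-1) + a(n-2), a(1)=2, a(2)=3.
Building up term by term: a(1)=2, a(2)=3, a(3)=5, a(4)=8, a(5)=13, a(6)=21, a(7)=34, a(8)=55, a(9)=89, a(10)=144, a(11)=233, a(12)=377, a(13)=610, a(14)=987, a(15)=1597, a(16)=2584, a(17)=4181, a(18)=6765, a(19)=10946, a(20)=17711, a(21)=28657, a(22)=46368, a(23)=75025, a(24)=121393, a(25)=196418, a(26)=317811, a(27)=514229, a(28)=832040, a(29)=1346269, a(30)=2178309, a(31)=3524578, a(32)=5702887, a(33)=9227465, a(34)=14930352, a(35)=24157817, a(36)=39088169.

Final answer: 39088169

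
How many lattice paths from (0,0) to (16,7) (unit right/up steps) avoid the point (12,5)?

Total paths to (16,7): C(23,7) = 245157.
Paths through (12,5): C(17,5) x C(6,2) = 92820.
Avoiding (12,5): 245157 - 92820.

Final answer: 152337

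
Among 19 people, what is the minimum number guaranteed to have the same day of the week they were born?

There are 7 possible values for day of the week they were born. With 19 people and 7 categories, by pigeonhole: ceiling(19/7).

Final answer: 3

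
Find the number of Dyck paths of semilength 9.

Total monotonic paths to (9,9): C(18,9) = 48620.
Paths that cross above y=x (reflection bijection): C(18,10) = 43758.
Valid Dyck paths: 48620 - 43758.
(This is the Catalan number C_{9}.)

Final answer: C_{9} = 4862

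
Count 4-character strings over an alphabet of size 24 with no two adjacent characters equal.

Let g(n) count such strings. g(1) = 24, and each valid string of length n-1 extends in 23 ways (any symbol but the last), so g(n) = 23 g(n-1).
Total: g(4) = 24 x 23^3.

Final answer: 24 x 23^{3} = 292008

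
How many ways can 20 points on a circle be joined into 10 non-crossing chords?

This is a standard Catalan-number count: the answer is C_n. Here n = 20/2 = 10.
C_n = (2n)!/(n!(n+1)!), so C_{10} = 20!/(10! x 11!) = C(20,10)/11 = 184756/11.

Final answer: C_{10} = 16796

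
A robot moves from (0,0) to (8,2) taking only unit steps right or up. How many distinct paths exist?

Each path has 8 right steps and 2 up steps in some order (10 steps total).
Choose which 2 of the 10 steps are up: C(10,2).

Final answer: C(10,2) = 45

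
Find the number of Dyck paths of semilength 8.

Total monotonic paths to (8,8): C(16,8) = 12870.
A path is bad iff it touches y = x + 1; reflecting its initial segment maps bad paths bijectively onto all paths to (7,9), of which there are C(16,9) = 11440.
Valid Dyck paths: 12870 - 11440.
(Equivalently, C_{8} = C(16,8)/9 = 12870/9.)

Final answer: C_{8} = 1430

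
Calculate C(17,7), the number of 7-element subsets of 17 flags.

C(17,7) = 17!/(7! x 10!).

Final answer: \binom{17}{7} = 19448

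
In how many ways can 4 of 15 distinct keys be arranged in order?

P(15,4) = 15!/(15-4)! = 15!/11!.

Final answer: P(15,4) = 32760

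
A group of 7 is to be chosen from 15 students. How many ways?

C(15,7) = 15!/(7! x 8!).

Final answer: \binom{15}{7} = 6435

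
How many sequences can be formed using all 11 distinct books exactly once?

The number of ways to arrange 11 distinct objects is 11!.

Final answer: 11! = 39916800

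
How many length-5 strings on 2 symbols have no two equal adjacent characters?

Let g(n) count such strings. g(1) = 2, and each valid string of length n-1 extends in 1 ways (any symbol but the last), so g(n) = 1 g(n-1).
Total: g(5) = 2 x 1^4.

Final answer: 2 x 1^{4} = 2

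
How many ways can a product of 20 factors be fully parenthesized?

This is counted by the nth Catalan number C_n. Here n = 20 - 1 = 19.
C_n = C(2n,n) - C(2n,n+1), so C_{19} = C(38,19) - C(38,20) = 35345263800 - 33578000610.

Final answer: C_{19} = 1767263190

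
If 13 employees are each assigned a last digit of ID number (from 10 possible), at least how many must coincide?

There are 10 possible values for last digit of ID number. With 13 employees and 10 categories, by pigeonhole: ceiling(13/10).

Final answer: 2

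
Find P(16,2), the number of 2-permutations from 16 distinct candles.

P(16,2) = 16!/(16-2)! = 16!/14!.

Final answer: P(16,2) = 240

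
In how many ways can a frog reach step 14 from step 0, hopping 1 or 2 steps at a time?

Let f(n) be the number of climbs. Removing the last move (1 or 2 steps) gives f(n) = f(n-1) + f(n-2); base cases f(1)=1, f(2)=2.
Iterating the recurrence: f(1)=1, f(2)=2, f(3)=3, f(4)=5, f(5)=8, f(6)=13, f(7)=21, f(8)=34, f(9)=55, f(10)=89, f(11)=144, f(12)=233, f(13)=377, f(14)=610.

Final answer: 610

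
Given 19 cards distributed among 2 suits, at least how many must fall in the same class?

By pigeonhole with 19 objects and 2 categories: ceiling(19/2).

Final answer: 10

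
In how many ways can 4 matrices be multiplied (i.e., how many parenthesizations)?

This is counted by the nth Catalan number C_n. Here n = 4 - 1 = 3.
Using C_0 = 1 and C_(k+1) = C_k x 2(2k+1)/(k+2), build up term by term: C_1=1, C_2=2, C_3=5.

Final answer: C_{3} = 5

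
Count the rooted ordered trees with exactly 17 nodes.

The structures are counted by the Catalan number C_n. Here n = 17 - 1 = 16.
C_n = C(2n,n)/(n+1), so C_{16} = C(32,16)/17 = 601080390/17.

Final answer: C_{16} = 35357670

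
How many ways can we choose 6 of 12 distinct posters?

C(12,6) = 12!/(6! x 6!).

Final answer: \binom{12}{6} = 924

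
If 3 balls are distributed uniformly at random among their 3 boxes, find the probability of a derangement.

Derangements satisfy D(n) = (n-1)(D(n-1) + D(n-2)), starting from D(0)=1, D(1)=0.
Building up: D(2)=1, D(3)=2.
Total arrangements: 3! = 6.
Probability = D(3)/3! = 1/3.

Final answer: D(3)/3! = 2/6 = 0.333333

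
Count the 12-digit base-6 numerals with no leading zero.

These are the integers in [6^11, 6^12), so the count is 6^12 - 6^11 = 5 x 6^11.

Final answer: 1813985280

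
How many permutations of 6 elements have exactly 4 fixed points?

Choose which 4 elements are fixed: C(6,4) = 15.
Derange the remaining 2 using D(j) = (j-1)(D(j-1) + D(j-2)), D(0)=1, D(1)=0: D(2)=1.
Total: 15 x 1.

Final answer: C(6,4) D(2) = 15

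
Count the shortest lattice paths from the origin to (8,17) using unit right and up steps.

Each path has 8 right steps and 17 up steps in some order (25 steps total).
Choose which 17 of the 25 steps are up: C(25,17).

Final answer: C(25,17) = 1081575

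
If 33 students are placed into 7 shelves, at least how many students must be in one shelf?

By the pigeonhole principle: ceiling(33/7).

Final answer: 5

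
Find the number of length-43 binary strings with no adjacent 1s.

Let a(n) count valid strings. If the last bit is 0 the prefix is any valid string of length n-1; if it is 1 the string must end in 01 with a valid prefix of length n-2. So a(n) = a(n-1) + a(n-2), a(1)=2, a(2)=3.
Computing successive values: a(1)=2, a(2)=3, a(3)=5, a(4)=8, a(5)=13, a(6)=21, a(7)=34, a(8)=55, a(9)=89, a(10)=144, a(11)=233, a(12)=377, a(13)=610, a(14)=987, a(15)=1597, a(16)=2584, a(17)=4181, a(18)=6765, a(19)=10946, a(20)=17711, a(21)=28657, a(22)=46368, a(23)=75025, a(24)=121393, a(25)=196418, a(26)=317811, a(27)=514229, a(28)=832040, a(29)=1346269, a(30)=2178309, a(31)=3524578, a(32)=5702887, a(33)=9227465, a(34)=14930352, a(35)=24157817, a(36)=39088169, a(37)=63245986, a(38)=102334155, a(39)=165580141, a(40)=267914296, a(41)=433494437, a(42)=701408733, a(43)=1134903170.

Final answer: 1134903170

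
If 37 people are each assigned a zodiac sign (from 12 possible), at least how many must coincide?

There are 12 possible values for zodiac sign. With 37 people and 12 categories, by pigeonhole: ceiling(37/12).

Final answer: 4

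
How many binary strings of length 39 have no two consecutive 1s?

Classify by the final bit: ...0 gives a(n-1) strings, ...01 gives a(n-2) strings. Thus a(n) = a(n-1) + a(n-2) with a(1)=2, a(2)=3.
Computing successive values: a(1)=2, a(2)=3, a(3)=5, a(4)=8, a(5)=13, a(6)=21, a(7)=34, a(8)=55, a(9)=89, a(10)=144, a(11)=233, a(12)=377, a(13)=610, a(14)=987, a(15)=1597, a(16)=2584, a(17)=4181, a(18)=6765, a(19)=10946, a(20)=17711, a(21)=28657, a(22)=46368, a(23)=75025, a(24)=121393, a(25)=196418, a(26)=317811, a(27)=514229, a(28)=832040, a(29)=1346269, a(30)=2178309, a(31)=3524578, a(32)=5702887, a(33)=9227465, a(34)=14930352, a(35)=24157817, a(36)=39088169, a(37)=63245986, a(38)=102334155, a(39)=165580141.

Final answer: 165580141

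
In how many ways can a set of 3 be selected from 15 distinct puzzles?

C(15,3) = 15!/(3! x (15-3)!).

Final answer: C(15,3) = 455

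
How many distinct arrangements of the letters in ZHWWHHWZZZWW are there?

Letters (H:3, W:5, Z:4). Total letters: 12.
Permutations = 12!/(5! x 4! x 3!).

Final answer: 27720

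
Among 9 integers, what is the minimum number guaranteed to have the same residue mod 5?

There are 5 possible values for residue mod 5. With 9 integers and 5 categories, by pigeonhole: ceiling(9/5).

Final answer: 2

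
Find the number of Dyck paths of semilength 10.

Total monotonic paths to (10,10): C(20,10) = 184756.
By the reflection principle, paths that go above the diagonal number C(20,11) = 167960.
Valid Dyck paths: 184756 - 167960.
(Equivalently, C_{10} = C(20,10)/11 = 184756/11.)

Final answer: C_{10} = 16796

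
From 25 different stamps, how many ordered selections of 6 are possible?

P(25,6) = 25!/(25-6)! = 25!/19!.

Final answer: P(25,6) = 127512000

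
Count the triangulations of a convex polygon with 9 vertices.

This is a standard Catalan-number count: the answer is C_n. Here n = 9 - 2 = 7.
C_n = C(2n,n) - C(2n,n+1), so C_{7} = C(14,7) - C(14,8) = 3432 - 3003.

Final answer: C_{7} = 429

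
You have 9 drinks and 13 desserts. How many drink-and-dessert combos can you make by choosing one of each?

By the multiplication principle: 9 x 13.

Final answer: 117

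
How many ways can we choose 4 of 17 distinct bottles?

C(17,4) = 17!/(4! x 13!).

Final answer: \binom{17}{4} = 2380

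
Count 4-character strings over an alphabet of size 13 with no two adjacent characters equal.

First character: 13 choices. Each subsequent: 12 choices (must differ from the previous one).
Total: 13 x 12^3.

Final answer: 13 x 12^{3} = 22464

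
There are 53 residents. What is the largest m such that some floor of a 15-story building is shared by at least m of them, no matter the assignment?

There are 15 possible values for floor of a 15-story building. With 53 residents and 15 categories, by pigeonhole: ceiling(53/15).

Final answer: 4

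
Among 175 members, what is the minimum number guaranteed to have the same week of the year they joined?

There are 52 possible values for week of the year they joined. With 175 members and 52 categories, by pigeonhole: ceiling(175/52).

Final answer: 4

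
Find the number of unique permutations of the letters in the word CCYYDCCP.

Letters (C:4, D:1, P:1, Y:2). Total letters: 8.
Permutations = 8!/(4! x 2!).

Final answer: 840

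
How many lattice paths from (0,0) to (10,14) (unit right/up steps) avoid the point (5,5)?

Total paths to (10,14): C(24,14) = 1961256.
Paths through (5,5): C(10,5) x C(14,9) = 504504.
Avoiding (5,5): 1961256 - 504504.

Final answer: 1456752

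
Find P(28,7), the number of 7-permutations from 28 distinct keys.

P(28,7) = 28!/(28-7)! = 28!/21!.

Final answer: P(28,7) = 5967561600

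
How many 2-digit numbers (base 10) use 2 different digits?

First digit: 9 (not 0). Second: 9 (not first). Third: 8, etc.
Total: 9 x 9.

Final answer: 81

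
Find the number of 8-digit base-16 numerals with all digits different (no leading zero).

The leading digit has 15 choices (anything but zero); the next has 15 (anything but the first), then 14, and so on, one fewer each time.
Total: 15 x 15 x 14 x 13 x 12 x 11 x 10 x 9.

Final answer: 486486000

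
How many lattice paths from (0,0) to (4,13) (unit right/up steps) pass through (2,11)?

Paths (0,0)->(2,11): C(13,11) = 78.
Paths (2,11)->(4,13): C(4,2) = 6.
By multiplication principle: 78 x 6.

Final answer: 468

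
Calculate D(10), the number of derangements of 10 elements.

Derangements satisfy D(n) = (n-1)(D(n-1) + D(n-2)), starting from D(0)=1, D(1)=0.
Building up: D(2)=1, D(3)=2, D(4)=9, D(5)=44, D(6)=265, D(7)=1854, D(8)=14833, D(9)=133496.
D(10) = 9 x (D(9) + D(8)) = 9 x (133496 + 14833).

Final answer: D(10) = 1334961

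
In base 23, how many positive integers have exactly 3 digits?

Leading digit: 22 options (nonzero). Other 2 digit(s): 23 options each.
Total: 22 x 23^2.

Final answer: 11638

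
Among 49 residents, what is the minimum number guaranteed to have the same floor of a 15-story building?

There are 15 possible values for floor of a 15-story building. With 49 residents and 15 categories, by pigeonhole: ceiling(49/15).

Final answer: 4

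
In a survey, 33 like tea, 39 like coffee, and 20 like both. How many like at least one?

|A union B| = |A| + |B| - |A intersect B| = 33 + 39 - 20.

Final answer: 52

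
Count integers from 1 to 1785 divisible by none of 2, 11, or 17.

|div by 2|=892, |div by 11|=162, |div by 17|=105.
|div by 2&11|=81, |div by 2&17|=52, |div by 11&17|=9, |div by all|=4.
By inclusion-exclusion, divisible by at least one: 892+162+105-81-52-9+4 = 1021.
Not divisible by any: 1785 - 1021.

Final answer: 764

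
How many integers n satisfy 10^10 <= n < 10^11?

The leading digit cannot be 0 (9 options); the other 10 digits can be anything (10 options each).
Total: 9 x 10^10.

Final answer: 90000000000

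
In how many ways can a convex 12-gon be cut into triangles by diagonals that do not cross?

The structures are counted by the Catalan number C_n. Here n = 12 - 2 = 10.
C_n = C(2n,n)/(n+1), so C_{10} = C(20,10)/11 = 184756/11.

Final answer: C_{10} = 16796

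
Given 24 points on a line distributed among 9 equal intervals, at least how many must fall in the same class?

By pigeonhole with 24 objects and 9 categories: ceiling(24/9).

Final answer: 3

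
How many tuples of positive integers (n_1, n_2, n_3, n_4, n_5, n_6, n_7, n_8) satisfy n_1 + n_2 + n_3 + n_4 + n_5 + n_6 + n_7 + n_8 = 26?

Substitute n'_i = n_i - 1 (so n'_i >= 0). Then sum n'_i = 26 - 8 = 18.
Stars and bars: C(18+8-1, 8-1) = C(25,7).

Final answer: C(25,7) = 480700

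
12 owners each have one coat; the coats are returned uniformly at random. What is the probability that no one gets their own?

Derangements satisfy D(n) = (n-1)(D(n-1) + D(n-2)), starting from D(0)=1, D(1)=0.
Building up: D(2)=1, D(3)=2, D(4)=9, D(5)=44, D(6)=265, D(7)=1854, D(8)=14833, D(9)=133496, D(10)=1334961, D(11)=14684570, D(12)=176214841.
Total arrangements: 12! = 479001600.
Probability = D(12)/12! = 16019531/43545600.

Final answer: D(12)/12! = 176214841/479001600 = 0.367879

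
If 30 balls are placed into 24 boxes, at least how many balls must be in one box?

By the pigeonhole principle: ceiling(30/24).

Final answer: 2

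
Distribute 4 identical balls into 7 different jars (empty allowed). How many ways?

Stars and bars: C(n+k-1, k-1) = C(10,6).

Final answer: C(10,6) = 210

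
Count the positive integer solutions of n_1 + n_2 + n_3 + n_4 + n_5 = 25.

Substitute n'_i = n_i - 1 (so n'_i >= 0). Then sum n'_i = 25 - 5 = 20.
Stars and bars: C(20+5-1, 5-1) = C(24,4).

Final answer: C(24,4) = 10626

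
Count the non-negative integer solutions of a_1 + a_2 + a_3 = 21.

Stars and bars with 21 stars and 2 bars:
C(21+3-1, 3-1) = C(23,2).

Final answer: C(23,2) = 253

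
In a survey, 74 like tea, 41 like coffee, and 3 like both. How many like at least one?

|A union B| = |A| + |B| - |A intersect B| = 74 + 41 - 3.

Final answer: 112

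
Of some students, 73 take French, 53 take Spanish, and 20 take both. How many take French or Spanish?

|A union B| = |A| + |B| - |A intersect B| = 73 + 53 - 20.

Final answer: 106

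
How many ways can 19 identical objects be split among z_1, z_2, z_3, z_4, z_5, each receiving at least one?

Substitute z'_i = z_i - 1 (so z'_i >= 0). Then sum z'_i = 19 - 5 = 14.
Stars and bars: C(14+5-1, 5-1) = C(18,4).

Final answer: C(18,4) = 3060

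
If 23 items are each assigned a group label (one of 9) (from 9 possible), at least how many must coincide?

There are 9 possible values for group label (one of 9). With 23 items and 9 categories, by pigeonhole: ceiling(23/9).

Final answer: 3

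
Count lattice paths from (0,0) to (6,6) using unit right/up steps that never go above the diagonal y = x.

Total monotonic paths to (6,6): C(12,6) = 924.
Paths that cross above y=x (reflection bijection): C(12,7) = 792.
Valid Dyck paths: 924 - 792.
(Equivalently, C_{6} = C(12,6)/7 = 924/7.)

Final answer: C_{6} = 132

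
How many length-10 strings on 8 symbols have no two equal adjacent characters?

Let g(n) count such strings. g(1) = 8, and each valid string of length n-1 extends in 7 ways (any symbol but the last), so g(n) = 7 g(n-1).
Total: g(10) = 8 x 7^9.

Final answer: 8 x 7^{9} = 322828856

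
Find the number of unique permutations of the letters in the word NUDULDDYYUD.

Letters (D:4, L:1, N:1, U:3, Y:2). Total letters: 11.
Permutations = 11!/(4! x 3! x 2!).

Final answer: 138600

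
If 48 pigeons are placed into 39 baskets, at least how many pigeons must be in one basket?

By the pigeonhole principle: ceiling(48/39).

Final answer: 2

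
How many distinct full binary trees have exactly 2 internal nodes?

The structures are counted by the Catalan number C_n. Here n = 2.
Using C_0 = 1 and C_(k+1) = C_k x 2(2k+1)/(k+2), build up term by term: C_1=1, C_2=2.

Final answer: C_{2} = 2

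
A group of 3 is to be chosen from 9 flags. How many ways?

C(9,3) = 9!/(3! x 6!).

Final answer: \binom{9}{3} = 84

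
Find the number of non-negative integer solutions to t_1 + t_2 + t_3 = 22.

Stars and bars with 22 stars and 2 bars:
C(22+3-1, 3-1) = C(24,2).

Final answer: C(24,2) = 276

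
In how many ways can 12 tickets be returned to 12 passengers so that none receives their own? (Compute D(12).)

Use the recurrence D(n) = (n-1)(D(n-1) + D(n-2)) with D(0)=1, D(1)=0.
D(2) = 1 x (0 + 1) = 1
D(3) = 2 x (1 + 0) = 2
D(4) = 3 x (2 + 1) = 9
D(5) = 4 x (9 + 2) = 44
D(6) = 5 x (44 + 9) = 265
D(7) = 6 x (265 + 44) = 1854
D(8) = 7 x (1854 + 265) = 14833
D(9) = 8 x (14833 + 1854) = 133496
D(10) = 9 x (133496 + 14833) = 1334961
D(11) = 10 x (1334961 + 133496) = 14684570
D(12) = 11 x (D(11) + D(10)) = 11 x (14684570 + 1334961)

Final answer: D(12) = 176214841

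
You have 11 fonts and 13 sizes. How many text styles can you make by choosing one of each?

By the multiplication principle: 11 x 13.

Final answer: 143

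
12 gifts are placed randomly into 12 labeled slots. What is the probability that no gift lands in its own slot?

Derangements satisfy D(n) = (n-1)(D(n-1) + D(n-2)), starting from D(0)=1, D(1)=0.
Building up: D(2)=1, D(3)=2, D(4)=9, D(5)=44, D(6)=265, D(7)=1854, D(8)=14833, D(9)=133496, D(10)=1334961, D(11)=14684570, D(12)=176214841.
Total arrangements: 12! = 479001600.
Probability = D(12)/12! = 16019531/43545600.

Final answer: D(12)/12! = 176214841/479001600 = 0.367879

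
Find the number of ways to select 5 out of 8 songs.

C(8,5) = 8!/(5! x (8-5)!).

Final answer: C(8,5) = 56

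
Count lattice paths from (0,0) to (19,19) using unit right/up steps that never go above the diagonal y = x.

Total monotonic paths to (19,19): C(38,19) = 35345263800.
Paths that cross above y=x (reflection bijection): C(38,20) = 33578000610.
Valid Dyck paths: 35345263800 - 33578000610.
(Equivalently, C_{19} = C(38,19)/20 = 35345263800/20.)

Final answer: C_{19} = 1767263190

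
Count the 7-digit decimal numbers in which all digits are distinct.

First digit: 9 (not 0). Second: 9 (not first). Third: 8, etc.
Total: 9 x 9 x 8 x 7 x 6 x 5 x 4.

Final answer: 544320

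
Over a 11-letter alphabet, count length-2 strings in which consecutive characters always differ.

Let g(n) count such strings. g(1) = 11, and each valid string of length n-1 extends in 10 ways (any symbol but the last), so g(n) = 10 g(n-1).
Total: g(2) = 11 x 10^1.

Final answer: 11 x 10^{1} = 110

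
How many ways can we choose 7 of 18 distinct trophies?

C(18,7) = 18!/(7! x 11!).

Final answer: \binom{18}{7} = 31824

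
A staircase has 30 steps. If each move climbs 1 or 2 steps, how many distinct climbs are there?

Let f(n) count the ways. The last step is size 1 or 2, so f(n) = f(n-1) + f(n-2) with f(1)=1, f(2)=2.
Building up term by term: f(1)=1, f(2)=2, f(3)=3, f(4)=5, f(5)=8, f(6)=13, f(7)=21, f(8)=34, f(9)=55, f(10)=89, f(11)=144, f(12)=233, f(13)=377, f(14)=610, f(15)=987, f(16)=1597, f(17)=2584, f(18)=4181, f(19)=6765, f(20)=10946, f(21)=17711, f(22)=28657, f(23)=46368, f(24)=75025, f(25)=121393, f(26)=196418, f(27)=317811, f(28)=514229, f(29)=832040, f(30)=1346269.

Final answer: 1346269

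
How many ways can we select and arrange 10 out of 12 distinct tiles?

P(12,10) = 12!/(12-10)! = 12!/2!.

Final answer: P(12,10) = 239500800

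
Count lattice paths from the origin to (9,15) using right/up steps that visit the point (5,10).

Paths (0,0)->(5,10): C(15,10) = 3003.
Paths (5,10)->(9,15): C(9,5) = 126.
By multiplication principle: 3003 x 126.

Final answer: 378378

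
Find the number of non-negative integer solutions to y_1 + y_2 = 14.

Stars and bars with 14 stars and 1 bars:
C(14+2-1, 2-1) = C(15,1).

Final answer: C(15,1) = 15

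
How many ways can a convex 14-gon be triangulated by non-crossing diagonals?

This is a standard Catalan-number count: the answer is C_n. Here n = 14 - 2 = 12.
C_n = C(2n,n) - C(2n,n+1), so C_{12} = C(24,12) - C(24,13) = 2704156 - 2496144.

Final answer: C_{12} = 208012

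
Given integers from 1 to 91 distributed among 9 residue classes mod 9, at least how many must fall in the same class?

By pigeonhole with 91 objects and 9 categories: ceiling(91/9).

Final answer: 11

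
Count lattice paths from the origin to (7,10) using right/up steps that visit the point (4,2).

Paths (0,0)->(4,2): C(6,2) = 15.
Paths (4,2)->(7,10): C(11,8) = 165.
By multiplication principle: 15 x 165.

Final answer: 2475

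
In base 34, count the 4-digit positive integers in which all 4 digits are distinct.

First digit: 33 (nonzero). Second: 33 (not first). Third: 32, etc.
Total: 33 x 33 x 32 x 31.

Final answer: 1080288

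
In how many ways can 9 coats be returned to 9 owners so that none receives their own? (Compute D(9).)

Use the recurrence D(n) = (n-1)(D(n-1) + D(n-2)) with D(0)=1, D(1)=0.
D(2) = 1 x (0 + 1) = 1
D(3) = 2 x (1 + 0) = 2
D(4) = 3 x (2 + 1) = 9
D(5) = 4 x (9 + 2) = 44
D(6) = 5 x (44 + 9) = 265
D(7) = 6 x (265 + 44) = 1854
D(8) = 7 x (1854 + 265) = 14833
D(9) = 8 x (D(8) + D(7)) = 8 x (14833 + 1854)

Final answer: D(9) = 133496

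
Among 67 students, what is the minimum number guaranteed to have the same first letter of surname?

There are 26 possible values for first letter of surname. With 67 students and 26 categories, by pigeonhole: ceiling(67/26).

Final answer: 3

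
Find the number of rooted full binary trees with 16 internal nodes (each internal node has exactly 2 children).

The structures are counted by the Catalan number C_n. Here n = 16.
C_n = C(2n,n)/(n+1), so C_{16} = C(32,16)/17 = 601080390/17.

Final answer: C_{16} = 35357670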